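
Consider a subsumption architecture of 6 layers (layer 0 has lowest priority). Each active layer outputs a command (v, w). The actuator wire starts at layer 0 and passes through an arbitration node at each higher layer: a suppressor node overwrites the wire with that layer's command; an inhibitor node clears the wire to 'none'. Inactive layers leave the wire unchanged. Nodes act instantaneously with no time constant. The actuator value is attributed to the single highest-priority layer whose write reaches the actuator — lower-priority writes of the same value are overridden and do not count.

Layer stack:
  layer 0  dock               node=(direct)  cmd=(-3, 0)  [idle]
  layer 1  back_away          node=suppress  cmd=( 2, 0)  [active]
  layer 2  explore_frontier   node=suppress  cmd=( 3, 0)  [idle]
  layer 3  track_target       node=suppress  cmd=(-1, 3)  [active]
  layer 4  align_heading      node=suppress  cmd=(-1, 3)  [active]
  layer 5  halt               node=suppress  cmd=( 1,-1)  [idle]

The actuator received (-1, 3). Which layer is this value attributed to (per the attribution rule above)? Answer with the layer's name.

L0 dock: idle → wire = none
L1 back_away: active, suppressor → wire = (2, 0)
L2 explore_frontier: idle → wire stays (2, 0)
L3 track_target: active, suppressor → wire = (-1, 3)
L4 align_heading: active, suppressor → wire = (-1, 3)
L5 halt: idle → wire stays (-1, 3)
actuator = (-1, 3)
last writer: layer 4 = align_heading

align_heading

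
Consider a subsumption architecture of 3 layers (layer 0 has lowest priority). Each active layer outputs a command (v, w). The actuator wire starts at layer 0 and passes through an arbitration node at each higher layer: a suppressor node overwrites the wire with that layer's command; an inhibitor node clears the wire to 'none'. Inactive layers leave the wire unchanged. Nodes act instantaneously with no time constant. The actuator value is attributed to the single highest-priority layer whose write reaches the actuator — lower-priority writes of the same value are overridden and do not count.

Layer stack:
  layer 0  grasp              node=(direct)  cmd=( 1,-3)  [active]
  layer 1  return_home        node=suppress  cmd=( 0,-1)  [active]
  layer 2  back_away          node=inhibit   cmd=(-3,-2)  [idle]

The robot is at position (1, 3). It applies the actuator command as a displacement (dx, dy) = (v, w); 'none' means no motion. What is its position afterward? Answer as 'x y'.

layer 0 (grasp) active — direct: (1, -3)
layer 1 (return_home) active — suppresses: (0, -1)
layer 2 (back_away) idle — unchanged: (0, -1)
→ actuator (0, -1)
position: (1, 3) + (0, -1) = (1, 2)

1 2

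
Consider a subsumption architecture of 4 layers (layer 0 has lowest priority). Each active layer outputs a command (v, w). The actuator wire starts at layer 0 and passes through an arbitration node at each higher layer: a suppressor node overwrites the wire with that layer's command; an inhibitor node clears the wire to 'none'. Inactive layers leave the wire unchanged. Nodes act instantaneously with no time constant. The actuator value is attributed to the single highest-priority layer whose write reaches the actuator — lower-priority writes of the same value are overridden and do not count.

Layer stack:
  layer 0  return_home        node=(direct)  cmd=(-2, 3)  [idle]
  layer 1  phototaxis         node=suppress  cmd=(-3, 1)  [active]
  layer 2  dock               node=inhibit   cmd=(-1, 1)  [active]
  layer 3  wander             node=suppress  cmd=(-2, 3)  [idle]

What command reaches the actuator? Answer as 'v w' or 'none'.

layer 0 (return_home) idle — none
layer 1 (phototaxis) active — suppresses: (-3, 1)
layer 2 (dock) active — inhibits: none
layer 3 (wander) idle — unchanged: none
→ actuator none

none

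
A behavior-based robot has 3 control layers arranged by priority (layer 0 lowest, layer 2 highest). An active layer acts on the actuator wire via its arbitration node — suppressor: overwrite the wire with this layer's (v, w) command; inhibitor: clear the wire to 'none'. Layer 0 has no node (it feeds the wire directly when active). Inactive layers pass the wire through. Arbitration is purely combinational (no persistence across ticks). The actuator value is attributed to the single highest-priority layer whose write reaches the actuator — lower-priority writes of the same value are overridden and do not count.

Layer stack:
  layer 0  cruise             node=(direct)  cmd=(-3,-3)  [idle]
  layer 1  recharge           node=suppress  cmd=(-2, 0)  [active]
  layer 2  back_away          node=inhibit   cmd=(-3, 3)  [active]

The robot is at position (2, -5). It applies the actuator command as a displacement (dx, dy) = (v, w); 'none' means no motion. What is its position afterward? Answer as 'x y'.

2 -5

layer 0 (cruise) idle — none
layer 1 (recharge) active — suppresses: (-2, 0)
layer 2 (back_away) active — inhibits: none
→ actuator none
position: (2, -5) + none = (2, -5)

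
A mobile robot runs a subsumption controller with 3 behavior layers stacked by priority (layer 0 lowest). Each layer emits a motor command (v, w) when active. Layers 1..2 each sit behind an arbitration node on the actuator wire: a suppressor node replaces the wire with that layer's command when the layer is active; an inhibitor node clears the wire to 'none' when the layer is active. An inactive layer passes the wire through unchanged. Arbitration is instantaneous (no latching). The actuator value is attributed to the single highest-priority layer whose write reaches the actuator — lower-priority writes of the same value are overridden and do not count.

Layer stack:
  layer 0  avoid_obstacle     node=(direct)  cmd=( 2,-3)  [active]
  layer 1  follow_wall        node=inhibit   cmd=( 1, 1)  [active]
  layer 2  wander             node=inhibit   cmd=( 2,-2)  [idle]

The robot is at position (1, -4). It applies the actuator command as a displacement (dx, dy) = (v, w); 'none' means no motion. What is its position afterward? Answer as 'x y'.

L0 avoid_obstacle: active, feeds wire = (2, -3)
L1 follow_wall: active, inhibitor → wire = none
L2 wander: idle → wire stays none
actuator = none
position: (1, -4) + none = (1, -4)

1 -4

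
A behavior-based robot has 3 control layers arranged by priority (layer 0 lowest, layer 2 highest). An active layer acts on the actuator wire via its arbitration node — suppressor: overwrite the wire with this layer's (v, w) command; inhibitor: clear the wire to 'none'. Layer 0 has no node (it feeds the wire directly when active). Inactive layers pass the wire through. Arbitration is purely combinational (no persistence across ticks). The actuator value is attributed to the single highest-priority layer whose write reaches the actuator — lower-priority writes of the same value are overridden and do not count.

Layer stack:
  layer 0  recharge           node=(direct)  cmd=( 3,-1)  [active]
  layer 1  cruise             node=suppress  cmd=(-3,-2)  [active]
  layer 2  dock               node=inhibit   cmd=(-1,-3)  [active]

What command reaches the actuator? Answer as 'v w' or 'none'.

L0 recharge: active, feeds wire = (3, -1)
L1 cruise: active, suppressor → wire = (-3, -2)
L2 dock: active, inhibitor → wire = none
actuator = none

none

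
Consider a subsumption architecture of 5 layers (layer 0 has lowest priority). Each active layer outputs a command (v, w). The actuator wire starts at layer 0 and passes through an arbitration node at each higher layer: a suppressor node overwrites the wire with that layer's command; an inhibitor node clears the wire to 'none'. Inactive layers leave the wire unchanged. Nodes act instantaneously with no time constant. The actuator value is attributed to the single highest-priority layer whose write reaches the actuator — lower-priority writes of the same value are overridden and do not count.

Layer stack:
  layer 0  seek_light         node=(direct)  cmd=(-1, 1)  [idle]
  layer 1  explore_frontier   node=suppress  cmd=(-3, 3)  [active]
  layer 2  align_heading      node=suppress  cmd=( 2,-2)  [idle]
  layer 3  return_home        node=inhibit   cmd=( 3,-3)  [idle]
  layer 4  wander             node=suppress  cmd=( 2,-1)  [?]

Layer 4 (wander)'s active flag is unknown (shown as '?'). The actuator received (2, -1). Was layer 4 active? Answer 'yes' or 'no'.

If layer 4 is active=yes:
  actuator would be (2, -1)
If layer 4 is active=no:
  actuator would be (-3, 3)
Observed (2, -1), so layer 4 was active.

yes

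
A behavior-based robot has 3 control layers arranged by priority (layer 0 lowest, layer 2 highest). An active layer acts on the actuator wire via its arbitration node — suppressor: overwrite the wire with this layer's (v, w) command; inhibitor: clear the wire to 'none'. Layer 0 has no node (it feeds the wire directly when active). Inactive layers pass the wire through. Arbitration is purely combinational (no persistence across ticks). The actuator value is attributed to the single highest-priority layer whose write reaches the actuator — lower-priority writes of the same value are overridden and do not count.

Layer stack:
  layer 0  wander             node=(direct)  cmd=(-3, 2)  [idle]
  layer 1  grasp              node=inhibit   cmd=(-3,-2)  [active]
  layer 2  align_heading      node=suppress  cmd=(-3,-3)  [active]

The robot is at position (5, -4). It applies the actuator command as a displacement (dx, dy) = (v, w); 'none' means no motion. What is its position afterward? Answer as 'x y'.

2 -7

L0 wander: idle → wire = none
L1 grasp: active, inhibitor → wire = none
L2 align_heading: active, suppressor → wire = (-3, -3)
actuator = (-3, -3)
position: (5, -4) + (-3, -3) = (2, -7)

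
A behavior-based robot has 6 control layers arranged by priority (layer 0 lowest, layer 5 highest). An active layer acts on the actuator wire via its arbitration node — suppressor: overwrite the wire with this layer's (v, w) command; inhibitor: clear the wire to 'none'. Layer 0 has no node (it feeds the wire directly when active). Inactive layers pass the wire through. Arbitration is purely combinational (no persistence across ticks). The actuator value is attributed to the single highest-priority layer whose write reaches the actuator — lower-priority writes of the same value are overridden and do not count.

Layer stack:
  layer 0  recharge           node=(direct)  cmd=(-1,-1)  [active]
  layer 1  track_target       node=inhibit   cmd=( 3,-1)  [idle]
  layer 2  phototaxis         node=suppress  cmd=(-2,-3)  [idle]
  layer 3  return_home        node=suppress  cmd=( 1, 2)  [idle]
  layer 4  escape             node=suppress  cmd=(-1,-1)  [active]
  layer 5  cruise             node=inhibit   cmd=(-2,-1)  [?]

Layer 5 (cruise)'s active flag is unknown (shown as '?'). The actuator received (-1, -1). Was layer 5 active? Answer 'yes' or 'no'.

If layer 5 is active=yes:
  actuator would be none
If layer 5 is active=no:
  actuator would be (-1, -1)
Observed (-1, -1), so layer 5 was idle.

no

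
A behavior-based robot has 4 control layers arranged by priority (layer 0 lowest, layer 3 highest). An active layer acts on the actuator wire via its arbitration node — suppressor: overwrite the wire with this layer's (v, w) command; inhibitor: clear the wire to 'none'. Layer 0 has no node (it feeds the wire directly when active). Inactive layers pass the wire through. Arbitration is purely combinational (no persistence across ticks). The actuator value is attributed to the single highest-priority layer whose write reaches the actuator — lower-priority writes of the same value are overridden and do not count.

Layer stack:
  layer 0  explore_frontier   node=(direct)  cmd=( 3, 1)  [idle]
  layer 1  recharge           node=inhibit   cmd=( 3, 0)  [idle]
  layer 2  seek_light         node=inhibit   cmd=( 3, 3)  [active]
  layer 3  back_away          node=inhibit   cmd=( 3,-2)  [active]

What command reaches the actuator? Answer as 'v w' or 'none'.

layer 0 (explore_frontier) idle — none
layer 1 (recharge) idle — unchanged: none
layer 2 (seek_light) active — inhibits: none
layer 3 (back_away) active — inhibits: none
→ actuator none

none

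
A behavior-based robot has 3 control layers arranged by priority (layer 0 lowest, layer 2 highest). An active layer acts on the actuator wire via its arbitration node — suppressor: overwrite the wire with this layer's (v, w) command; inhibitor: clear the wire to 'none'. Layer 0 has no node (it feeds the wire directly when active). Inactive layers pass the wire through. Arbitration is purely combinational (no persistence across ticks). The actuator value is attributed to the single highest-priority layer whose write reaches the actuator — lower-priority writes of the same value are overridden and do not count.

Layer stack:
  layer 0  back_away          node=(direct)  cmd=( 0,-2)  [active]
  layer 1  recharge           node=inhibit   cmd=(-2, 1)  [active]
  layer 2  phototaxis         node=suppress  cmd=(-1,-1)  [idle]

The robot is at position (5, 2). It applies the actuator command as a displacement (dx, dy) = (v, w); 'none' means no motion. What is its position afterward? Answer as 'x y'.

5 2

[0] back_away on; wire := (0, -2)
[1] recharge on (inhibit); wire := none
[2] phototaxis off; pass none
output none
position: (5, 2) + none = (5, 2)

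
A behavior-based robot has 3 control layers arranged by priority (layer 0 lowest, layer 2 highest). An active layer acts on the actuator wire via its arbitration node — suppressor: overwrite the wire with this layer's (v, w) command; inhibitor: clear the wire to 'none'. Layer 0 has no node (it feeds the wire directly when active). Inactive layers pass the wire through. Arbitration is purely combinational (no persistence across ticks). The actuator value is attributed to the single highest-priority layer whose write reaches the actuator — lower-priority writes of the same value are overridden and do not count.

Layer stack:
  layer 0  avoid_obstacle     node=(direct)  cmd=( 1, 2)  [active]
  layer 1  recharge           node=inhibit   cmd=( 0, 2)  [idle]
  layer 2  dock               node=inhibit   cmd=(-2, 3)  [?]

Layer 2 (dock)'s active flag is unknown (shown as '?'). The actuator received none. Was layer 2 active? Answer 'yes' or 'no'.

yes

If layer 2 is active=yes:
  actuator would be none
If layer 2 is active=no:
  actuator would be (1, 2)
Observed none, so layer 2 was active.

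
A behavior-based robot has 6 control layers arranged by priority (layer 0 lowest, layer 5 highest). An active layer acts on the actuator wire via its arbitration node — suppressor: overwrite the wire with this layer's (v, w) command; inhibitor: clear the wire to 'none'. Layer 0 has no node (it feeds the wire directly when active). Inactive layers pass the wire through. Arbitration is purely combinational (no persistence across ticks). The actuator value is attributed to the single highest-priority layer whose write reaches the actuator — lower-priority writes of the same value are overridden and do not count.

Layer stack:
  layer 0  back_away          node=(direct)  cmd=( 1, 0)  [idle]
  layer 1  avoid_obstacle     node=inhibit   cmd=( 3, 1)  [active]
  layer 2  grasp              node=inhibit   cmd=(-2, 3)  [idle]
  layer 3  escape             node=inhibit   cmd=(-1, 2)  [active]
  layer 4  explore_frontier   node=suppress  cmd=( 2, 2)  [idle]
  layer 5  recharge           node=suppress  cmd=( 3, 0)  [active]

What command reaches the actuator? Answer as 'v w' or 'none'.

3 0

L0 back_away: idle → wire = none
L1 avoid_obstacle: active, inhibitor → wire = none
L2 grasp: idle → wire stays none
L3 escape: active, inhibitor → wire = none
L4 explore_frontier: idle → wire stays none
L5 recharge: active, suppressor → wire = (3, 0)
actuator = (3, 0)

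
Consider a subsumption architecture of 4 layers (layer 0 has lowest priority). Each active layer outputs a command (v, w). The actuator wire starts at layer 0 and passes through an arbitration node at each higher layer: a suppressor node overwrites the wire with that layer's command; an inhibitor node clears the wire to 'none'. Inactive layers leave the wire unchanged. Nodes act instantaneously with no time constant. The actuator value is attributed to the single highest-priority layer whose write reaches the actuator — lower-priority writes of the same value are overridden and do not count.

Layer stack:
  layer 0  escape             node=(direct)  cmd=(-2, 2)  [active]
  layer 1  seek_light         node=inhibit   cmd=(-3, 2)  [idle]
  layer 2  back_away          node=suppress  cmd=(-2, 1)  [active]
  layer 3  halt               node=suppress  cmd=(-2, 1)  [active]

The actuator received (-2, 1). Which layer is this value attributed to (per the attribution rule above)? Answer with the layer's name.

halt

L0 escape: active, feeds wire = (-2, 2)
L1 seek_light: idle → wire stays (-2, 2)
L2 back_away: active, suppressor → wire = (-2, 1)
L3 halt: active, suppressor → wire = (-2, 1)
actuator = (-2, 1)
last writer: layer 3 = halt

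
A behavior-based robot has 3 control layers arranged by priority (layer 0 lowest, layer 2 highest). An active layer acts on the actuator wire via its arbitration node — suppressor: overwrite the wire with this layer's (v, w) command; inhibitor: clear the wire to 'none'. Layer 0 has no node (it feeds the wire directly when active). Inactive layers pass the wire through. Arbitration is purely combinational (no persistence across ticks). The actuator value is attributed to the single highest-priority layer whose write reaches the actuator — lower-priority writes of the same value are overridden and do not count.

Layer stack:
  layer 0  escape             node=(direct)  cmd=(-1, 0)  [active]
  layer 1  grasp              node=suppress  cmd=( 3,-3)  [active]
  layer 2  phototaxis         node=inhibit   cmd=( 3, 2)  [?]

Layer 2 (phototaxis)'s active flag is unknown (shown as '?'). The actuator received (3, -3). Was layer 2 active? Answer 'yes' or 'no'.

no

If layer 2 is active=yes:
  actuator would be none
If layer 2 is active=no:
  actuator would be (3, -3)
Observed (3, -3), so layer 2 was idle.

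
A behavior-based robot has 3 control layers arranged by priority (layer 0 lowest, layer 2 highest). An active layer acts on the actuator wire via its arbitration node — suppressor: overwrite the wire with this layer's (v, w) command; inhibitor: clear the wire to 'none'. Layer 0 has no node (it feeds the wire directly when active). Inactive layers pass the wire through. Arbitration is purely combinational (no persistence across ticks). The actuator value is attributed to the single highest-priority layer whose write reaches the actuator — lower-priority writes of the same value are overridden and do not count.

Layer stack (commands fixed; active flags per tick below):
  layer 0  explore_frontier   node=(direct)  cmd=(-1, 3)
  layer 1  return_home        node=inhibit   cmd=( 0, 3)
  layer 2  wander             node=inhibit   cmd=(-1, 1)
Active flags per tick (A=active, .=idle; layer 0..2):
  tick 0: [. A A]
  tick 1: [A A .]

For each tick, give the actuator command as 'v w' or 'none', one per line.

none
none

tick 0:
  layer 0 (explore_frontier) idle — none
  layer 1 (return_home) active — inhibits: none
  layer 2 (wander) active — inhibits: none
  → actuator none
tick 1:
  layer 0 (explore_frontier) active — direct: (-1, 3)
  layer 1 (return_home) active — inhibits: none
  layer 2 (wander) idle — unchanged: none
  → actuator none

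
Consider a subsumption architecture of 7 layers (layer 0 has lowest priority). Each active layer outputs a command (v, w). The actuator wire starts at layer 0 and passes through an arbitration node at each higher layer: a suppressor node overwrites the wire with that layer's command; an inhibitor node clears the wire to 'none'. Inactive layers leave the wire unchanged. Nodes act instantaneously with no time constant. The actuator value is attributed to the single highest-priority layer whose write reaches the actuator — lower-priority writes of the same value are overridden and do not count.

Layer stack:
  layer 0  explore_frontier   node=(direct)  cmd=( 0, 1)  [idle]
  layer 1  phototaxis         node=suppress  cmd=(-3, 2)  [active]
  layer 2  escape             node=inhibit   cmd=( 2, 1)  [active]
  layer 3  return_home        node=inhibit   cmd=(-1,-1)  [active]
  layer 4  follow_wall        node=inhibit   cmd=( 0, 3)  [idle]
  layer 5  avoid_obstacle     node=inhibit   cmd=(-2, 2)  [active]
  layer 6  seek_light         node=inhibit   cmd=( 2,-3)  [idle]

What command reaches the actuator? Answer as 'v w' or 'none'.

none

layer 0 (explore_frontier) idle — none
layer 1 (phototaxis) active — suppresses: (-3, 2)
layer 2 (escape) active — inhibits: none
layer 3 (return_home) active — inhibits: none
layer 4 (follow_wall) idle — unchanged: none
layer 5 (avoid_obstacle) active — inhibits: none
layer 6 (seek_light) idle — unchanged: none
→ actuator none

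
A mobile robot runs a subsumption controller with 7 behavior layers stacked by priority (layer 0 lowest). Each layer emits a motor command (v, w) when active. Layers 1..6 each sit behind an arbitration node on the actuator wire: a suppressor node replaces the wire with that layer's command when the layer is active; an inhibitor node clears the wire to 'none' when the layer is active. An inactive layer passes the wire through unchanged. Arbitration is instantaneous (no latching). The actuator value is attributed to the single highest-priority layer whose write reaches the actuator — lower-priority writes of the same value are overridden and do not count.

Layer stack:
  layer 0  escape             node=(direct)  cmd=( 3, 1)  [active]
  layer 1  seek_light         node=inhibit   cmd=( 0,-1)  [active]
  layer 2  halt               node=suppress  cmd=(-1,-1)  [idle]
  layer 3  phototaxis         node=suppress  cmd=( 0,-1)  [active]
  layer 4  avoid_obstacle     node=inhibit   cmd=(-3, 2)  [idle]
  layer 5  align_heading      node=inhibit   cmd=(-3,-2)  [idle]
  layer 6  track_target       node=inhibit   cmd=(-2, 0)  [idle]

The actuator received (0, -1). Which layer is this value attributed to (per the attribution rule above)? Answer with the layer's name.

layer 0 (escape) active — direct: (3, 1)
layer 1 (seek_light) active — inhibits: none
layer 2 (halt) idle — unchanged: none
layer 3 (phototaxis) active — suppresses: (0, -1)
layer 4 (avoid_obstacle) idle — unchanged: (0, -1)
layer 5 (align_heading) idle — unchanged: (0, -1)
layer 6 (track_target) idle — unchanged: (0, -1)
→ actuator (0, -1)
last writer: layer 3 = phototaxis

phototaxis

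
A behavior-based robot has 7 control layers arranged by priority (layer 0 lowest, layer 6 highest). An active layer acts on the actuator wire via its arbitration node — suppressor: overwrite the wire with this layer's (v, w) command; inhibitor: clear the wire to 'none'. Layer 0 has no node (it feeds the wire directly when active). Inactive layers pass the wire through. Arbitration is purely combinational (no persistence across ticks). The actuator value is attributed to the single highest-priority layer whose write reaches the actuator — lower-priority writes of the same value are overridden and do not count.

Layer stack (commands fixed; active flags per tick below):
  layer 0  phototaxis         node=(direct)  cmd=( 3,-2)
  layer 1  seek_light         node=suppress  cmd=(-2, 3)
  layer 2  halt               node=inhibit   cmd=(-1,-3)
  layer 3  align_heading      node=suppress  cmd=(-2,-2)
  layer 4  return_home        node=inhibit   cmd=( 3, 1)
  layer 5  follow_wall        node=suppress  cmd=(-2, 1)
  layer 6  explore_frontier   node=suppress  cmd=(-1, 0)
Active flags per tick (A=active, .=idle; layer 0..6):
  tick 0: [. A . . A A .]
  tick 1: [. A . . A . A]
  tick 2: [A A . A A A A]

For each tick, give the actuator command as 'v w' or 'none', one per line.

tick 0:
  L0 phototaxis: idle → wire = none
  L1 seek_light: active, suppressor → wire = (-2, 3)
  L2 halt: idle → wire stays (-2, 3)
  L3 align_heading: idle → wire stays (-2, 3)
  L4 return_home: active, inhibitor → wire = none
  L5 follow_wall: active, suppressor → wire = (-2, 1)
  L6 explore_frontier: idle → wire stays (-2, 1)
  actuator = (-2, 1)
tick 1:
  L0 phototaxis: idle → wire = none
  L1 seek_light: active, suppressor → wire = (-2, 3)
  L2 halt: idle → wire stays (-2, 3)
  L3 align_heading: idle → wire stays (-2, 3)
  L4 return_home: active, inhibitor → wire = none
  L5 follow_wall: idle → wire stays none
  L6 explore_frontier: active, suppressor → wire = (-1, 0)
  actuator = (-1, 0)
tick 2:
  L0 phototaxis: active, feeds wire = (3, -2)
  L1 seek_light: active, suppressor → wire = (-2, 3)
  L2 halt: idle → wire stays (-2, 3)
  L3 align_heading: active, suppressor → wire = (-2, -2)
  L4 return_home: active, inhibitor → wire = none
  L5 follow_wall: active, suppressor → wire = (-2, 1)
  L6 explore_frontier: active, suppressor → wire = (-1, 0)
  actuator = (-1, 0)

-2 1
-1 0
-1 0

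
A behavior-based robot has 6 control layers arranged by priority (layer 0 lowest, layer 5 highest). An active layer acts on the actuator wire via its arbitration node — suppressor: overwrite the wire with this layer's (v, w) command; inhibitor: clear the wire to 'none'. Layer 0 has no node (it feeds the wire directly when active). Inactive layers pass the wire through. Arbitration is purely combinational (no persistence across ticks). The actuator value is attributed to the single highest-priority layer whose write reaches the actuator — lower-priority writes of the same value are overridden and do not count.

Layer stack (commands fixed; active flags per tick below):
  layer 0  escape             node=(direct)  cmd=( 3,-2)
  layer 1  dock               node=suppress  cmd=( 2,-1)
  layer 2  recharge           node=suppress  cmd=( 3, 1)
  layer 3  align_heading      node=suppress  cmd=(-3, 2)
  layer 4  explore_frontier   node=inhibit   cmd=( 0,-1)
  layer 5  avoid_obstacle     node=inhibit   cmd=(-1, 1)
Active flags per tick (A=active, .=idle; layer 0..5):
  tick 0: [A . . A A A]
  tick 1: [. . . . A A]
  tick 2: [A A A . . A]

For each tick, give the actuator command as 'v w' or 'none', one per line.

none
none
none

tick 0:
  layer 0 (escape) active — direct: (3, -2)
  layer 1 (dock) idle — unchanged: (3, -2)
  layer 2 (recharge) idle — unchanged: (3, -2)
  layer 3 (align_heading) active — suppresses: (-3, 2)
  layer 4 (explore_frontier) active — inhibits: none
  layer 5 (avoid_obstacle) active — inhibits: none
  → actuator none
tick 1:
  layer 0 (escape) idle — none
  layer 1 (dock) idle — unchanged: none
  layer 2 (recharge) idle — unchanged: none
  layer 3 (align_heading) idle — unchanged: none
  layer 4 (explore_frontier) active — inhibits: none
  layer 5 (avoid_obstacle) active — inhibits: none
  → actuator none
tick 2:
  layer 0 (escape) active — direct: (3, -2)
  layer 1 (dock) active — suppresses: (2, -1)
  layer 2 (recharge) active — suppresses: (3, 1)
  layer 3 (align_heading) idle — unchanged: (3, 1)
  layer 4 (explore_frontier) idle — unchanged: (3, 1)
  layer 5 (avoid_obstacle) active — inhibits: none
  → actuator none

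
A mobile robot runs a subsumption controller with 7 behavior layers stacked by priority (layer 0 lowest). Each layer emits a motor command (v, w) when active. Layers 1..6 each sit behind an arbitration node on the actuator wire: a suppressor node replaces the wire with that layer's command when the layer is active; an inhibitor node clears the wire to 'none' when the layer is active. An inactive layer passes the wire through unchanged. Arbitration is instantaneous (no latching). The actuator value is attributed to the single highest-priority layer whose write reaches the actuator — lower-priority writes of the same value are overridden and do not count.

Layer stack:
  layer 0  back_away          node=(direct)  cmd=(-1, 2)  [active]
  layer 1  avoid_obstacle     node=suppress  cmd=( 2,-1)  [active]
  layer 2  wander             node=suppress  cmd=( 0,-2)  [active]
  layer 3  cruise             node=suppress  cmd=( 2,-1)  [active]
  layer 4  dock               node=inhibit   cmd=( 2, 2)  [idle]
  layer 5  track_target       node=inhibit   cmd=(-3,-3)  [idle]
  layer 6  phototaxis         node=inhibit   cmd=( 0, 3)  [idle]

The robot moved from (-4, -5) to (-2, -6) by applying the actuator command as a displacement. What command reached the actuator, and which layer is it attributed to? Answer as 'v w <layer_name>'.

displacement = (-2, -6) − (-4, -5) = (2, -1)
[0] back_away on; wire := (-1, 2)
[1] avoid_obstacle on (suppress); wire := (2, -1)
[2] wander on (suppress); wire := (0, -2)
[3] cruise on (suppress); wire := (2, -1)
[4] dock off; pass (2, -1)
[5] track_target off; pass (2, -1)
[6] phototaxis off; pass (2, -1)
output (2, -1) — from layer 3 (cruise)

2 -1 cruise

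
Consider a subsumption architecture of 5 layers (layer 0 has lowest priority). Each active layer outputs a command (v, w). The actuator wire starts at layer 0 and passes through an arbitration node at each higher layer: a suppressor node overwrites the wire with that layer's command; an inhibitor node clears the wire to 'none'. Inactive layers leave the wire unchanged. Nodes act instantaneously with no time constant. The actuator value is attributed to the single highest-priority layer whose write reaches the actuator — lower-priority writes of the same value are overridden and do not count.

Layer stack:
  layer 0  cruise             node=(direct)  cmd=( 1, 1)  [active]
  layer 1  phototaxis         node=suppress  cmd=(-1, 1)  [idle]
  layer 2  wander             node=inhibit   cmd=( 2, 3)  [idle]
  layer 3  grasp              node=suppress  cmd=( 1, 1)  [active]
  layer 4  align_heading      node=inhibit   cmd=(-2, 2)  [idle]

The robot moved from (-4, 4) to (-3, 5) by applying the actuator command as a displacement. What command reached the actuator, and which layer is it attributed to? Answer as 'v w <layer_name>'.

1 1 grasp

displacement = (-3, 5) − (-4, 4) = (1, 1)
layer 0 (cruise) active — direct: (1, 1)
layer 1 (phototaxis) idle — unchanged: (1, 1)
layer 2 (wander) idle — unchanged: (1, 1)
layer 3 (grasp) active — suppresses: (1, 1)
layer 4 (align_heading) idle — unchanged: (1, 1)
→ actuator (1, 1) — from layer 3 (grasp)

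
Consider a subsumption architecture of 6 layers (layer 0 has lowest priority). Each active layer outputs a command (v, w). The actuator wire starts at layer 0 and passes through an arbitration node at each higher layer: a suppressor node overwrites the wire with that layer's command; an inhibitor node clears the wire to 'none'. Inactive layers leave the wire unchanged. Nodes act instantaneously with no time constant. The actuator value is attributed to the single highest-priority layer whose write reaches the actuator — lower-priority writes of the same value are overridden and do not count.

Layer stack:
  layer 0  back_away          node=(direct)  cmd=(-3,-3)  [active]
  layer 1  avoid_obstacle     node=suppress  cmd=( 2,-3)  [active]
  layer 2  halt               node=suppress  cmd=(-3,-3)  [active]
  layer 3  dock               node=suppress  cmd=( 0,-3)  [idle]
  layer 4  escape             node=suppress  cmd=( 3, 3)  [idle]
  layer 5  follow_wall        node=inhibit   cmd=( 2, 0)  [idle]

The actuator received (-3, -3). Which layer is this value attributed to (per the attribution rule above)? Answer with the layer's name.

halt

L0 back_away: active, feeds wire = (-3, -3)
L1 avoid_obstacle: active, suppressor → wire = (2, -3)
L2 halt: active, suppressor → wire = (-3, -3)
L3 dock: idle → wire stays (-3, -3)
L4 escape: idle → wire stays (-3, -3)
L5 follow_wall: idle → wire stays (-3, -3)
actuator = (-3, -3)
last writer: layer 2 = halt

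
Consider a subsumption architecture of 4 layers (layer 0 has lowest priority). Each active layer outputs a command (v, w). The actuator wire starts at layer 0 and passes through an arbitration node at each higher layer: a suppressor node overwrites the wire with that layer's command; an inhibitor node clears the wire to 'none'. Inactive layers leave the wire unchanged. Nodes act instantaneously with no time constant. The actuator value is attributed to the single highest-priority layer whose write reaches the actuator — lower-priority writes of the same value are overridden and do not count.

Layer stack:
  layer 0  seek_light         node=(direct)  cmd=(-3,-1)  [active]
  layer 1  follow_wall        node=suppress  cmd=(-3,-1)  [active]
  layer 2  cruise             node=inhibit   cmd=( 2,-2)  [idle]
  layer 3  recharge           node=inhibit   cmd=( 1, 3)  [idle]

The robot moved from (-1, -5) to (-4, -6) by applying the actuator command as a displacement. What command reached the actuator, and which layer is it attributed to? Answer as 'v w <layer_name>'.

displacement = (-4, -6) − (-1, -5) = (-3, -1)
L0 seek_light: active, feeds wire = (-3, -1)
L1 follow_wall: active, suppressor → wire = (-3, -1)
L2 cruise: idle → wire stays (-3, -1)
L3 recharge: idle → wire stays (-3, -1)
actuator = (-3, -1) — from layer 1 (follow_wall)

-3 -1 follow_wall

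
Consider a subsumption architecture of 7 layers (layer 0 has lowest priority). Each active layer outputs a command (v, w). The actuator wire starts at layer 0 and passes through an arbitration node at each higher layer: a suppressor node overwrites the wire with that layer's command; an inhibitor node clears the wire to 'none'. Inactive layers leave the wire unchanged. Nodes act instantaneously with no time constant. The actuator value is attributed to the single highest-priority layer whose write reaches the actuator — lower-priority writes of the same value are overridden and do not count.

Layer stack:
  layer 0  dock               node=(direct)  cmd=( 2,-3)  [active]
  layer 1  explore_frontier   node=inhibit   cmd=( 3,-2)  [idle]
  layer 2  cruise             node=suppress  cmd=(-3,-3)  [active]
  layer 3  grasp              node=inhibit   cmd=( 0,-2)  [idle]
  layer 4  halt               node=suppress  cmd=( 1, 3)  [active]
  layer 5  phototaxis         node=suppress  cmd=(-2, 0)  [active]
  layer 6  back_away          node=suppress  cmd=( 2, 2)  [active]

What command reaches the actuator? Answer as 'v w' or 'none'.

2 2

layer 0 (dock) active — direct: (2, -3)
layer 1 (explore_frontier) idle — unchanged: (2, -3)
layer 2 (cruise) active — suppresses: (-3, -3)
layer 3 (grasp) idle — unchanged: (-3, -3)
layer 4 (halt) active — suppresses: (1, 3)
layer 5 (phototaxis) active — suppresses: (-2, 0)
layer 6 (back_away) active — suppresses: (2, 2)
→ actuator (2, 2)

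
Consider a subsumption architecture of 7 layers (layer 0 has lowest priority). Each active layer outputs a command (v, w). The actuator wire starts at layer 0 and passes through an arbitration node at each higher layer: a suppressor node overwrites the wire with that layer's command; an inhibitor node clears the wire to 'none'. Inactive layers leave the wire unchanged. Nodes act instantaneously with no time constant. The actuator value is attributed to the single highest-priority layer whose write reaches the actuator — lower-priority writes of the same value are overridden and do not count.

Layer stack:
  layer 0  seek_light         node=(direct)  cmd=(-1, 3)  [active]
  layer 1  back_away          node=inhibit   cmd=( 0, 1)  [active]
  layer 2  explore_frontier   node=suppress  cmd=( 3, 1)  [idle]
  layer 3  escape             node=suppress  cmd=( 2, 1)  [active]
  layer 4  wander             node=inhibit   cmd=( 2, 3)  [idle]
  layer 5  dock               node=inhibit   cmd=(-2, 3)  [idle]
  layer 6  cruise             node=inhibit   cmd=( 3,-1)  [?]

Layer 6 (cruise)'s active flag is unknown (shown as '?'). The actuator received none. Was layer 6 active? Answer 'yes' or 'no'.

yes

If layer 6 is active=yes:
  actuator would be none
If layer 6 is active=no:
  actuator would be (2, 1)
Observed none, so layer 6 was active.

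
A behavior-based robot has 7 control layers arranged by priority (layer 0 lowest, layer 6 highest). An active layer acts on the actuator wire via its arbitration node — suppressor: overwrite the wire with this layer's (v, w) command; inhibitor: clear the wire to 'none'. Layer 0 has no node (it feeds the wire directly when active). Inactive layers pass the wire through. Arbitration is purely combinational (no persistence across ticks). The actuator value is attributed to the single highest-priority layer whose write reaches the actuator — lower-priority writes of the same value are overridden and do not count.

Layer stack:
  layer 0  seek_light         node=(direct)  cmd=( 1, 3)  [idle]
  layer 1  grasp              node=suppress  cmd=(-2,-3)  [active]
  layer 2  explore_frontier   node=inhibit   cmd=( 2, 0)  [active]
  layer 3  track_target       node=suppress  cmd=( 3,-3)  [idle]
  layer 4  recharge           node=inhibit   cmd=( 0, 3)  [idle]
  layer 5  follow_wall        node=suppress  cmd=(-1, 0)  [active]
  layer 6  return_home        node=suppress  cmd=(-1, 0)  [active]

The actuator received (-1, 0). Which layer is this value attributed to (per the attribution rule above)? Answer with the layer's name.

return_home

layer 0 (seek_light) idle — none
layer 1 (grasp) active — suppresses: (-2, -3)
layer 2 (explore_frontier) active — inhibits: none
layer 3 (track_target) idle — unchanged: none
layer 4 (recharge) idle — unchanged: none
layer 5 (follow_wall) active — suppresses: (-1, 0)
layer 6 (return_home) active — suppresses: (-1, 0)
→ actuator (-1, 0)
last writer: layer 6 = return_home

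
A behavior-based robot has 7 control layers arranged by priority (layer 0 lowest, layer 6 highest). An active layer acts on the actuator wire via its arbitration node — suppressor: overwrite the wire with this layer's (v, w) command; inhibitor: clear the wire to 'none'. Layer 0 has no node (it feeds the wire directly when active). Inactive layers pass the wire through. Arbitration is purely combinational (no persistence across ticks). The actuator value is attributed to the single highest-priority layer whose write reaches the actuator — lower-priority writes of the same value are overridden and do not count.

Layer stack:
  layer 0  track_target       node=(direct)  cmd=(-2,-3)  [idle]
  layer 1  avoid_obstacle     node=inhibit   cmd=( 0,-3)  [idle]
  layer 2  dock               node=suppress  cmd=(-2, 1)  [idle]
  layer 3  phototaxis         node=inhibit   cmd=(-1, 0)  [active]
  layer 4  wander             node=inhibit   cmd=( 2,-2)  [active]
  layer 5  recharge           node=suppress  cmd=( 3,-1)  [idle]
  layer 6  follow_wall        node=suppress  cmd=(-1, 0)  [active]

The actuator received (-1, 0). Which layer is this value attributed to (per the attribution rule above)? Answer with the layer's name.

follow_wall

L0 track_target: idle → wire = none
L1 avoid_obstacle: idle → wire stays none
L2 dock: idle → wire stays none
L3 phototaxis: active, inhibitor → wire = none
L4 wander: active, inhibitor → wire = none
L5 recharge: idle → wire stays none
L6 follow_wall: active, suppressor → wire = (-1, 0)
actuator = (-1, 0)
last writer: layer 6 = follow_wall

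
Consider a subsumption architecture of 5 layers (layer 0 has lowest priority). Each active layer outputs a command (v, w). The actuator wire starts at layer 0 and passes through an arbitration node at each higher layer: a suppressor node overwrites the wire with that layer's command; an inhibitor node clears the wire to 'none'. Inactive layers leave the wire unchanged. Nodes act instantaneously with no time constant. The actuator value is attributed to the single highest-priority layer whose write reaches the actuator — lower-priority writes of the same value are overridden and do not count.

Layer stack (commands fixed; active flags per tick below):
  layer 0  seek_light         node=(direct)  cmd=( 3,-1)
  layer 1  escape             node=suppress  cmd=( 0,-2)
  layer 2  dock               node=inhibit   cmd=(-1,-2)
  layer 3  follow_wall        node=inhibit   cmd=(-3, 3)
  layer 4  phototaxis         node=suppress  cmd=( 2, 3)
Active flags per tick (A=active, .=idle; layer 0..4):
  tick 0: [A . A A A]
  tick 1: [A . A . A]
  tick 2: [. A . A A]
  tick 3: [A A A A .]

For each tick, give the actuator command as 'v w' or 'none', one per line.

tick 0:
  layer 0 (seek_light) active — direct: (3, -1)
  layer 1 (escape) idle — unchanged: (3, -1)
  layer 2 (dock) active — inhibits: none
  layer 3 (follow_wall) active — inhibits: none
  layer 4 (phototaxis) active — suppresses: (2, 3)
  → actuator (2, 3)
tick 1:
  layer 0 (seek_light) active — direct: (3, -1)
  layer 1 (escape) idle — unchanged: (3, -1)
  layer 2 (dock) active — inhibits: none
  layer 3 (follow_wall) idle — unchanged: none
  layer 4 (phototaxis) active — suppresses: (2, 3)
  → actuator (2, 3)
tick 2:
  layer 0 (seek_light) idle — none
  layer 1 (escape) active — suppresses: (0, -2)
  layer 2 (dock) idle — unchanged: (0, -2)
  layer 3 (follow_wall) active — inhibits: none
  layer 4 (phototaxis) active — suppresses: (2, 3)
  → actuator (2, 3)
tick 3:
  layer 0 (seek_light) active — direct: (3, -1)
  layer 1 (escape) active — suppresses: (0, -2)
  layer 2 (dock) active — inhibits: none
  layer 3 (follow_wall) active — inhibits: none
  layer 4 (phototaxis) idle — unchanged: none
  → actuator none

2 3
2 3
2 3
none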